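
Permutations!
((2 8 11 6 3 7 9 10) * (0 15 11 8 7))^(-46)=(0 3 6 11 15)(2 9)(7 10)=[3, 1, 9, 6, 4, 5, 11, 10, 8, 2, 7, 15, 12, 13, 14, 0]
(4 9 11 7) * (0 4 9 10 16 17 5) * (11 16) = [4, 1, 2, 3, 10, 0, 6, 9, 8, 16, 11, 7, 12, 13, 14, 15, 17, 5] = (0 4 10 11 7 9 16 17 5)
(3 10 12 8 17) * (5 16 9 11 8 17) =[0, 1, 2, 10, 4, 16, 6, 7, 5, 11, 12, 8, 17, 13, 14, 15, 9, 3] =(3 10 12 17)(5 16 9 11 8)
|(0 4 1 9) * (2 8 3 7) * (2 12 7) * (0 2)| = |(0 4 1 9 2 8 3)(7 12)| = 14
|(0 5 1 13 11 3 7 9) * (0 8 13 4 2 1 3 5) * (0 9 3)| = 6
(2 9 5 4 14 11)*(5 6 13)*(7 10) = (2 9 6 13 5 4 14 11)(7 10) = [0, 1, 9, 3, 14, 4, 13, 10, 8, 6, 7, 2, 12, 5, 11]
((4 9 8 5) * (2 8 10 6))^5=(2 10 4 8 6 9 5)=[0, 1, 10, 3, 8, 2, 9, 7, 6, 5, 4]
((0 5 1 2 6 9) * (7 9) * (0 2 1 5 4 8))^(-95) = (0 4 8)(2 6 7 9) = [4, 1, 6, 3, 8, 5, 7, 9, 0, 2]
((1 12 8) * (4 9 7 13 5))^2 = (1 8 12)(4 7 5 9 13) = [0, 8, 2, 3, 7, 9, 6, 5, 12, 13, 10, 11, 1, 4]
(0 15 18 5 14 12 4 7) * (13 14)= [15, 1, 2, 3, 7, 13, 6, 0, 8, 9, 10, 11, 4, 14, 12, 18, 16, 17, 5]= (0 15 18 5 13 14 12 4 7)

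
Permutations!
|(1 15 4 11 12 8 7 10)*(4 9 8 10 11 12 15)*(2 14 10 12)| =|(1 4 2 14 10)(7 11 15 9 8)| =5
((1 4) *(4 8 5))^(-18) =[0, 5, 2, 3, 8, 1, 6, 7, 4] =(1 5)(4 8)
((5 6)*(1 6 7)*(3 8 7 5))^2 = (1 3 7 6 8) = [0, 3, 2, 7, 4, 5, 8, 6, 1]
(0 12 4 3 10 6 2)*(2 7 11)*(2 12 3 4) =(0 3 10 6 7 11 12 2) =[3, 1, 0, 10, 4, 5, 7, 11, 8, 9, 6, 12, 2]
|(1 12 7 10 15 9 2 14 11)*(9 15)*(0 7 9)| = |(15)(0 7 10)(1 12 9 2 14 11)| = 6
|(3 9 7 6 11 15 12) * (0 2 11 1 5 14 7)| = |(0 2 11 15 12 3 9)(1 5 14 7 6)| = 35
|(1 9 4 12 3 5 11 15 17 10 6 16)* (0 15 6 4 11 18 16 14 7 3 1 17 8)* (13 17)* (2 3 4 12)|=|(0 15 8)(1 9 11 6 14 7 4 2 3 5 18 16 13 17 10 12)|=48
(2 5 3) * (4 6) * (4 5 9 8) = (2 9 8 4 6 5 3) = [0, 1, 9, 2, 6, 3, 5, 7, 4, 8]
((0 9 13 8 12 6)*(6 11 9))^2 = [0, 1, 2, 3, 4, 5, 6, 7, 11, 8, 10, 13, 9, 12] = (8 11 13 12 9)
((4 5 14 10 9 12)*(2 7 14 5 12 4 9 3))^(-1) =(2 3 10 14 7)(4 9 12) =[0, 1, 3, 10, 9, 5, 6, 2, 8, 12, 14, 11, 4, 13, 7]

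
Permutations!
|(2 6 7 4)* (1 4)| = 5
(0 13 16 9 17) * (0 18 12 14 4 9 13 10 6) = (0 10 6)(4 9 17 18 12 14)(13 16) = [10, 1, 2, 3, 9, 5, 0, 7, 8, 17, 6, 11, 14, 16, 4, 15, 13, 18, 12]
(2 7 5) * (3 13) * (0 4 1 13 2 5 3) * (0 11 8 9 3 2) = (0 4 1 13 11 8 9 3)(2 7) = [4, 13, 7, 0, 1, 5, 6, 2, 9, 3, 10, 8, 12, 11]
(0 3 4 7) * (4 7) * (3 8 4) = [8, 1, 2, 7, 3, 5, 6, 0, 4] = (0 8 4 3 7)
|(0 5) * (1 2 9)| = |(0 5)(1 2 9)| = 6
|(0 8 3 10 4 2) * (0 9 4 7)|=|(0 8 3 10 7)(2 9 4)|=15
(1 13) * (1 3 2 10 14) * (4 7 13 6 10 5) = (1 6 10 14)(2 5 4 7 13 3) = [0, 6, 5, 2, 7, 4, 10, 13, 8, 9, 14, 11, 12, 3, 1]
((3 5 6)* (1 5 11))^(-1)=(1 11 3 6 5)=[0, 11, 2, 6, 4, 1, 5, 7, 8, 9, 10, 3]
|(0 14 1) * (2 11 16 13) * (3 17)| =12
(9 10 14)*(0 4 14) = (0 4 14 9 10) = [4, 1, 2, 3, 14, 5, 6, 7, 8, 10, 0, 11, 12, 13, 9]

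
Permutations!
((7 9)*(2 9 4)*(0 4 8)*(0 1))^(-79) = (0 8 9 4 1 7 2) = [8, 7, 0, 3, 1, 5, 6, 2, 9, 4]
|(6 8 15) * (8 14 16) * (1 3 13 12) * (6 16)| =|(1 3 13 12)(6 14)(8 15 16)| =12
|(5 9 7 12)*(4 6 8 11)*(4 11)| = 12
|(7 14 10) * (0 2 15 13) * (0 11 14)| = 8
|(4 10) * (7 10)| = 3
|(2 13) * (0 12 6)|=6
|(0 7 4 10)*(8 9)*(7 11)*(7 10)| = 6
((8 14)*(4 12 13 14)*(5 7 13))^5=(4 14 7 12 8 13 5)=[0, 1, 2, 3, 14, 4, 6, 12, 13, 9, 10, 11, 8, 5, 7]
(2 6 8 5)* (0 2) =[2, 1, 6, 3, 4, 0, 8, 7, 5] =(0 2 6 8 5)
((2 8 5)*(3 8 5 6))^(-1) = (2 5)(3 6 8) = [0, 1, 5, 6, 4, 2, 8, 7, 3]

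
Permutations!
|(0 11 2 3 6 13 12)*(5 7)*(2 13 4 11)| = |(0 2 3 6 4 11 13 12)(5 7)| = 8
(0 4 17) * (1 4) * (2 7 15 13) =(0 1 4 17)(2 7 15 13) =[1, 4, 7, 3, 17, 5, 6, 15, 8, 9, 10, 11, 12, 2, 14, 13, 16, 0]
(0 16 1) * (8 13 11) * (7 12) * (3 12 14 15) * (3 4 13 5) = (0 16 1)(3 12 7 14 15 4 13 11 8 5) = [16, 0, 2, 12, 13, 3, 6, 14, 5, 9, 10, 8, 7, 11, 15, 4, 1]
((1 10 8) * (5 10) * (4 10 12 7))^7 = (12) = [0, 1, 2, 3, 4, 5, 6, 7, 8, 9, 10, 11, 12]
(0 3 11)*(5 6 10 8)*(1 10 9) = [3, 10, 2, 11, 4, 6, 9, 7, 5, 1, 8, 0] = (0 3 11)(1 10 8 5 6 9)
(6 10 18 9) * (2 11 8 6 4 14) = (2 11 8 6 10 18 9 4 14) = [0, 1, 11, 3, 14, 5, 10, 7, 6, 4, 18, 8, 12, 13, 2, 15, 16, 17, 9]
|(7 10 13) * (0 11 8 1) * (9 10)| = 4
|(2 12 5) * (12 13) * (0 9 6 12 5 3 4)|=6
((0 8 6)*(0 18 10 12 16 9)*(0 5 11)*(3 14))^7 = (0 9 10 8 5 12 6 11 16 18)(3 14) = [9, 1, 2, 14, 4, 12, 11, 7, 5, 10, 8, 16, 6, 13, 3, 15, 18, 17, 0]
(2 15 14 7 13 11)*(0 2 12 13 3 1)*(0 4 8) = (0 2 15 14 7 3 1 4 8)(11 12 13) = [2, 4, 15, 1, 8, 5, 6, 3, 0, 9, 10, 12, 13, 11, 7, 14]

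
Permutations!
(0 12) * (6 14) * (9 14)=(0 12)(6 9 14)=[12, 1, 2, 3, 4, 5, 9, 7, 8, 14, 10, 11, 0, 13, 6]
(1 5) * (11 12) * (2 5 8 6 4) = (1 8 6 4 2 5)(11 12) = [0, 8, 5, 3, 2, 1, 4, 7, 6, 9, 10, 12, 11]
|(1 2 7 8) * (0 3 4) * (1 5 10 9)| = 21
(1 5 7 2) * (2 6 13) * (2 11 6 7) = (1 5 2)(6 13 11) = [0, 5, 1, 3, 4, 2, 13, 7, 8, 9, 10, 6, 12, 11]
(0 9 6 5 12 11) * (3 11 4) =[9, 1, 2, 11, 3, 12, 5, 7, 8, 6, 10, 0, 4] =(0 9 6 5 12 4 3 11)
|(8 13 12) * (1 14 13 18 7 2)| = |(1 14 13 12 8 18 7 2)| = 8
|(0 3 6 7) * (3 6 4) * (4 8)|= 3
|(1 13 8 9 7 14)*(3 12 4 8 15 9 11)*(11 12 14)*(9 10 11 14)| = 9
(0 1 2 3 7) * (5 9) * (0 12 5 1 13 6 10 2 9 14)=[13, 9, 3, 7, 4, 14, 10, 12, 8, 1, 2, 11, 5, 6, 0]=(0 13 6 10 2 3 7 12 5 14)(1 9)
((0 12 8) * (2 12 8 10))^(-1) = [8, 1, 10, 3, 4, 5, 6, 7, 0, 9, 12, 11, 2] = (0 8)(2 10 12)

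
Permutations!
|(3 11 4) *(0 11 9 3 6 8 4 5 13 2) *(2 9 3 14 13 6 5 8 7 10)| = 9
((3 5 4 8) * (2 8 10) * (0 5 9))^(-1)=[9, 1, 10, 8, 5, 0, 6, 7, 2, 3, 4]=(0 9 3 8 2 10 4 5)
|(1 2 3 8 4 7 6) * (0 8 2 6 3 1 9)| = 9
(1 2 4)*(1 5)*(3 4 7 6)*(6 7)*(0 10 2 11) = [10, 11, 6, 4, 5, 1, 3, 7, 8, 9, 2, 0] = (0 10 2 6 3 4 5 1 11)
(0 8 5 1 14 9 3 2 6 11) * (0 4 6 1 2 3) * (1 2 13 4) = [8, 14, 2, 3, 6, 13, 11, 7, 5, 0, 10, 1, 12, 4, 9] = (0 8 5 13 4 6 11 1 14 9)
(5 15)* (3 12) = (3 12)(5 15) = [0, 1, 2, 12, 4, 15, 6, 7, 8, 9, 10, 11, 3, 13, 14, 5]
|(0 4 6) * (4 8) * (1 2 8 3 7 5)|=9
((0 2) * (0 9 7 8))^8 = (0 7 2 8 9) = [7, 1, 8, 3, 4, 5, 6, 2, 9, 0]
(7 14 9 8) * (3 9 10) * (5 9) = [0, 1, 2, 5, 4, 9, 6, 14, 7, 8, 3, 11, 12, 13, 10] = (3 5 9 8 7 14 10)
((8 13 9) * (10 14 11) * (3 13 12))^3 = (14)(3 8 13 12 9) = [0, 1, 2, 8, 4, 5, 6, 7, 13, 3, 10, 11, 9, 12, 14]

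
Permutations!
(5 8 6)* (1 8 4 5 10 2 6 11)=(1 8 11)(2 6 10)(4 5)=[0, 8, 6, 3, 5, 4, 10, 7, 11, 9, 2, 1]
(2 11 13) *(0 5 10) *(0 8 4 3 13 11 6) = (0 5 10 8 4 3 13 2 6) = [5, 1, 6, 13, 3, 10, 0, 7, 4, 9, 8, 11, 12, 2]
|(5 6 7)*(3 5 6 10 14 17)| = 10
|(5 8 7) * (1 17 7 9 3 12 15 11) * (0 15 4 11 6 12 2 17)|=7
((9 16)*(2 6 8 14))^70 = (16)(2 8)(6 14) = [0, 1, 8, 3, 4, 5, 14, 7, 2, 9, 10, 11, 12, 13, 6, 15, 16]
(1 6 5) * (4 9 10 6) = (1 4 9 10 6 5) = [0, 4, 2, 3, 9, 1, 5, 7, 8, 10, 6]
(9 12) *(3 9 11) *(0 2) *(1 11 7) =[2, 11, 0, 9, 4, 5, 6, 1, 8, 12, 10, 3, 7] =(0 2)(1 11 3 9 12 7)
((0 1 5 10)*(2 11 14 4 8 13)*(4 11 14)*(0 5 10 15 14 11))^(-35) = (0 1 10 5 15 14) = [1, 10, 2, 3, 4, 15, 6, 7, 8, 9, 5, 11, 12, 13, 0, 14]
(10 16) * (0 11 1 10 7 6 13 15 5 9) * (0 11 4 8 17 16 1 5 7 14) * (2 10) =(0 4 8 17 16 14)(1 2 10)(5 9 11)(6 13 15 7) =[4, 2, 10, 3, 8, 9, 13, 6, 17, 11, 1, 5, 12, 15, 0, 7, 14, 16]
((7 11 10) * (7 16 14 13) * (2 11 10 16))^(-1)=(2 10 7 13 14 16 11)=[0, 1, 10, 3, 4, 5, 6, 13, 8, 9, 7, 2, 12, 14, 16, 15, 11]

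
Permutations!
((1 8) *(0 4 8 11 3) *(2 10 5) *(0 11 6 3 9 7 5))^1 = [4, 6, 10, 11, 8, 2, 3, 5, 1, 7, 0, 9] = (0 4 8 1 6 3 11 9 7 5 2 10)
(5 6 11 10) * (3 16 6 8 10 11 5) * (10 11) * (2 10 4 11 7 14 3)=(2 10)(3 16 6 5 8 7 14)(4 11)=[0, 1, 10, 16, 11, 8, 5, 14, 7, 9, 2, 4, 12, 13, 3, 15, 6]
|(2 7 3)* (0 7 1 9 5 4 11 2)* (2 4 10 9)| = |(0 7 3)(1 2)(4 11)(5 10 9)| = 6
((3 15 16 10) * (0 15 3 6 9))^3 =(0 10)(6 15)(9 16) =[10, 1, 2, 3, 4, 5, 15, 7, 8, 16, 0, 11, 12, 13, 14, 6, 9]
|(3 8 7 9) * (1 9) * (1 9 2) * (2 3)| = |(1 3 8 7 9 2)| = 6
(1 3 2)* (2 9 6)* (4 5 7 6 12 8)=(1 3 9 12 8 4 5 7 6 2)=[0, 3, 1, 9, 5, 7, 2, 6, 4, 12, 10, 11, 8]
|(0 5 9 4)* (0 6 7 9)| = 4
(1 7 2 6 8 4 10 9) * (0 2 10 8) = (0 2 6)(1 7 10 9)(4 8) = [2, 7, 6, 3, 8, 5, 0, 10, 4, 1, 9]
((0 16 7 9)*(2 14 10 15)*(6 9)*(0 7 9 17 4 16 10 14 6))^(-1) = (0 7 9 16 4 17 6 2 15 10) = [7, 1, 15, 3, 17, 5, 2, 9, 8, 16, 0, 11, 12, 13, 14, 10, 4, 6]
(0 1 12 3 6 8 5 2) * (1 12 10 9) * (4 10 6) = (0 12 3 4 10 9 1 6 8 5 2) = [12, 6, 0, 4, 10, 2, 8, 7, 5, 1, 9, 11, 3]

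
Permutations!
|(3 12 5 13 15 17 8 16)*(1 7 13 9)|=|(1 7 13 15 17 8 16 3 12 5 9)|=11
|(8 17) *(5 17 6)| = |(5 17 8 6)| = 4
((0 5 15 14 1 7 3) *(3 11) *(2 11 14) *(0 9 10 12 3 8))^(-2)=(0 11 15)(1 7 14)(2 5 8)(3 10)(9 12)=[11, 7, 5, 10, 4, 8, 6, 14, 2, 12, 3, 15, 9, 13, 1, 0]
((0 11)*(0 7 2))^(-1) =(0 2 7 11) =[2, 1, 7, 3, 4, 5, 6, 11, 8, 9, 10, 0]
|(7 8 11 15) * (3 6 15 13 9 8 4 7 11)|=|(3 6 15 11 13 9 8)(4 7)|=14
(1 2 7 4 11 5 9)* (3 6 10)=(1 2 7 4 11 5 9)(3 6 10)=[0, 2, 7, 6, 11, 9, 10, 4, 8, 1, 3, 5]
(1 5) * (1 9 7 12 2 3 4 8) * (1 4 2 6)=[0, 5, 3, 2, 8, 9, 1, 12, 4, 7, 10, 11, 6]=(1 5 9 7 12 6)(2 3)(4 8)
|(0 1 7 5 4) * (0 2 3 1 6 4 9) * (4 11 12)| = 11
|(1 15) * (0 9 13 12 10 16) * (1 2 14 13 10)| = 12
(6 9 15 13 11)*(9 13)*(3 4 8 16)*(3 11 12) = (3 4 8 16 11 6 13 12)(9 15) = [0, 1, 2, 4, 8, 5, 13, 7, 16, 15, 10, 6, 3, 12, 14, 9, 11]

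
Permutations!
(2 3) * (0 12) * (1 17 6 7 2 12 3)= [3, 17, 1, 12, 4, 5, 7, 2, 8, 9, 10, 11, 0, 13, 14, 15, 16, 6]= (0 3 12)(1 17 6 7 2)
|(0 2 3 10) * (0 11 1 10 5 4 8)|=|(0 2 3 5 4 8)(1 10 11)|=6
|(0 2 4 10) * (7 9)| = |(0 2 4 10)(7 9)| = 4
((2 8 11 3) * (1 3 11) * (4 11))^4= (11)= [0, 1, 2, 3, 4, 5, 6, 7, 8, 9, 10, 11]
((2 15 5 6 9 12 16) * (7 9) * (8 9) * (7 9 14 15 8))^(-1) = (2 16 12 9 6 5 15 14 8) = [0, 1, 16, 3, 4, 15, 5, 7, 2, 6, 10, 11, 9, 13, 8, 14, 12]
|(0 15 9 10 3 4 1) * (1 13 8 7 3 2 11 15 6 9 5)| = |(0 6 9 10 2 11 15 5 1)(3 4 13 8 7)| = 45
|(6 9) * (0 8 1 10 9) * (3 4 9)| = |(0 8 1 10 3 4 9 6)| = 8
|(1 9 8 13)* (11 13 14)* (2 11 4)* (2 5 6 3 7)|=12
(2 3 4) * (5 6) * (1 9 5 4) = [0, 9, 3, 1, 2, 6, 4, 7, 8, 5] = (1 9 5 6 4 2 3)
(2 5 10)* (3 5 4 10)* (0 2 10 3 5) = (10)(0 2 4 3) = [2, 1, 4, 0, 3, 5, 6, 7, 8, 9, 10]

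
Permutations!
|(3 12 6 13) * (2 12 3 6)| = 2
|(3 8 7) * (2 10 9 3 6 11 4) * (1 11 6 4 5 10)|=10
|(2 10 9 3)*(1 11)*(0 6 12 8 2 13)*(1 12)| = |(0 6 1 11 12 8 2 10 9 3 13)| = 11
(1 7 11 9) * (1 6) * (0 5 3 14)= (0 5 3 14)(1 7 11 9 6)= [5, 7, 2, 14, 4, 3, 1, 11, 8, 6, 10, 9, 12, 13, 0]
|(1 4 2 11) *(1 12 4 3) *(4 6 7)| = |(1 3)(2 11 12 6 7 4)| = 6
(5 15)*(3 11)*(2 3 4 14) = (2 3 11 4 14)(5 15) = [0, 1, 3, 11, 14, 15, 6, 7, 8, 9, 10, 4, 12, 13, 2, 5]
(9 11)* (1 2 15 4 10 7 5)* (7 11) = (1 2 15 4 10 11 9 7 5) = [0, 2, 15, 3, 10, 1, 6, 5, 8, 7, 11, 9, 12, 13, 14, 4]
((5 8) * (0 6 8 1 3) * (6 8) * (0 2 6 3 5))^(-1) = (0 8)(1 5)(2 3 6) = [8, 5, 3, 6, 4, 1, 2, 7, 0]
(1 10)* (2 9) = (1 10)(2 9) = [0, 10, 9, 3, 4, 5, 6, 7, 8, 2, 1]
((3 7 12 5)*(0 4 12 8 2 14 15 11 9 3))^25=(0 4 12 5)(2 14 15 11 9 3 7 8)=[4, 1, 14, 7, 12, 0, 6, 8, 2, 3, 10, 9, 5, 13, 15, 11]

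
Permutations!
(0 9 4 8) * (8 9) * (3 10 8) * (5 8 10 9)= (10)(0 3 9 4 5 8)= [3, 1, 2, 9, 5, 8, 6, 7, 0, 4, 10]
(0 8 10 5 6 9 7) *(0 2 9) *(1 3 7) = [8, 3, 9, 7, 4, 6, 0, 2, 10, 1, 5] = (0 8 10 5 6)(1 3 7 2 9)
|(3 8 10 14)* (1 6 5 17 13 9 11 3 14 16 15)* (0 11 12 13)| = 33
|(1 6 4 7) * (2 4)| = 5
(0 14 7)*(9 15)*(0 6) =(0 14 7 6)(9 15) =[14, 1, 2, 3, 4, 5, 0, 6, 8, 15, 10, 11, 12, 13, 7, 9]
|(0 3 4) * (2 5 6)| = 3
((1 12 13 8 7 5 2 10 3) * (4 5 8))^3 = (1 4 10 12 5 3 13 2)(7 8) = [0, 4, 1, 13, 10, 3, 6, 8, 7, 9, 12, 11, 5, 2]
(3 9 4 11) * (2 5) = (2 5)(3 9 4 11) = [0, 1, 5, 9, 11, 2, 6, 7, 8, 4, 10, 3]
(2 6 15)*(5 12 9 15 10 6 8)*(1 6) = (1 6 10)(2 8 5 12 9 15) = [0, 6, 8, 3, 4, 12, 10, 7, 5, 15, 1, 11, 9, 13, 14, 2]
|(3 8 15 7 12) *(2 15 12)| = |(2 15 7)(3 8 12)| = 3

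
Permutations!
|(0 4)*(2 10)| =|(0 4)(2 10)| =2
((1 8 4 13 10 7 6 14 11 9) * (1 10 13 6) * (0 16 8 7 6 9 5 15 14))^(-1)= [6, 7, 2, 3, 8, 11, 10, 1, 16, 4, 9, 14, 12, 13, 15, 5, 0]= (0 6 10 9 4 8 16)(1 7)(5 11 14 15)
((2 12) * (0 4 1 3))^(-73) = (0 3 1 4)(2 12) = [3, 4, 12, 1, 0, 5, 6, 7, 8, 9, 10, 11, 2]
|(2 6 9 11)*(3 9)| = 5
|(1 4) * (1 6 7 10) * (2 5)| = |(1 4 6 7 10)(2 5)| = 10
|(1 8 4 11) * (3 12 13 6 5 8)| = |(1 3 12 13 6 5 8 4 11)| = 9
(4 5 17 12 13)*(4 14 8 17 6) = (4 5 6)(8 17 12 13 14) = [0, 1, 2, 3, 5, 6, 4, 7, 17, 9, 10, 11, 13, 14, 8, 15, 16, 12]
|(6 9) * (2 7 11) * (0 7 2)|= 6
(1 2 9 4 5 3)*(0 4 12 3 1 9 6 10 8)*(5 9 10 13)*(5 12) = [4, 2, 6, 10, 9, 1, 13, 7, 0, 5, 8, 11, 3, 12] = (0 4 9 5 1 2 6 13 12 3 10 8)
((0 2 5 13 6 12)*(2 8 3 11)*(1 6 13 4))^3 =(13)(0 11 4 12 3 5 6 8 2 1) =[11, 0, 1, 5, 12, 6, 8, 7, 2, 9, 10, 4, 3, 13]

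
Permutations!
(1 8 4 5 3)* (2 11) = [0, 8, 11, 1, 5, 3, 6, 7, 4, 9, 10, 2] = (1 8 4 5 3)(2 11)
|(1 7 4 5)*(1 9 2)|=|(1 7 4 5 9 2)|=6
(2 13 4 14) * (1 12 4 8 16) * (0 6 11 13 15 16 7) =(0 6 11 13 8 7)(1 12 4 14 2 15 16) =[6, 12, 15, 3, 14, 5, 11, 0, 7, 9, 10, 13, 4, 8, 2, 16, 1]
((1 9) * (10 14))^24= (14)= [0, 1, 2, 3, 4, 5, 6, 7, 8, 9, 10, 11, 12, 13, 14]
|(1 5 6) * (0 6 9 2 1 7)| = |(0 6 7)(1 5 9 2)| = 12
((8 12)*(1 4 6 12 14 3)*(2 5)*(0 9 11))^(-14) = [9, 1, 2, 3, 4, 5, 6, 7, 8, 11, 10, 0, 12, 13, 14] = (14)(0 9 11)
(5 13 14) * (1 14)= [0, 14, 2, 3, 4, 13, 6, 7, 8, 9, 10, 11, 12, 1, 5]= (1 14 5 13)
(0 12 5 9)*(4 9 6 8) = [12, 1, 2, 3, 9, 6, 8, 7, 4, 0, 10, 11, 5] = (0 12 5 6 8 4 9)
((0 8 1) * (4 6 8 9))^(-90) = (9) = [0, 1, 2, 3, 4, 5, 6, 7, 8, 9]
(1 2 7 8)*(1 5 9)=(1 2 7 8 5 9)=[0, 2, 7, 3, 4, 9, 6, 8, 5, 1]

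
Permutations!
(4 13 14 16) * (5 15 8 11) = (4 13 14 16)(5 15 8 11) = [0, 1, 2, 3, 13, 15, 6, 7, 11, 9, 10, 5, 12, 14, 16, 8, 4]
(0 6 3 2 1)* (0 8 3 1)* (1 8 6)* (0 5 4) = [1, 6, 5, 2, 0, 4, 8, 7, 3] = (0 1 6 8 3 2 5 4)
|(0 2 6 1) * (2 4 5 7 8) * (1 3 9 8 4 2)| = |(0 2 6 3 9 8 1)(4 5 7)| = 21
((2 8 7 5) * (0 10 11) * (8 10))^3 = [5, 1, 0, 3, 4, 11, 6, 10, 2, 9, 8, 7] = (0 5 11 7 10 8 2)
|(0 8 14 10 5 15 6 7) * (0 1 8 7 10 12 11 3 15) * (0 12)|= 35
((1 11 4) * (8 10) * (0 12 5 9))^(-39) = (0 12 5 9)(8 10) = [12, 1, 2, 3, 4, 9, 6, 7, 10, 0, 8, 11, 5]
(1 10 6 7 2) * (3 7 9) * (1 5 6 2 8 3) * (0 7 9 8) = [7, 10, 5, 9, 4, 6, 8, 0, 3, 1, 2] = (0 7)(1 10 2 5 6 8 3 9)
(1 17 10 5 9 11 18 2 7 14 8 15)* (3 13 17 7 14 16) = [0, 7, 14, 13, 4, 9, 6, 16, 15, 11, 5, 18, 12, 17, 8, 1, 3, 10, 2] = (1 7 16 3 13 17 10 5 9 11 18 2 14 8 15)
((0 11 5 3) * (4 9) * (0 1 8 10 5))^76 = (11)(1 8 10 5 3) = [0, 8, 2, 1, 4, 3, 6, 7, 10, 9, 5, 11]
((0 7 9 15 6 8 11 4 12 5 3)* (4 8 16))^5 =(0 16)(3 6)(4 7)(5 15)(8 11)(9 12) =[16, 1, 2, 6, 7, 15, 3, 4, 11, 12, 10, 8, 9, 13, 14, 5, 0]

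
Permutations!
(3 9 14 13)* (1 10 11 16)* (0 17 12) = [17, 10, 2, 9, 4, 5, 6, 7, 8, 14, 11, 16, 0, 3, 13, 15, 1, 12] = (0 17 12)(1 10 11 16)(3 9 14 13)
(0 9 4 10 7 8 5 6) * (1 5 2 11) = (0 9 4 10 7 8 2 11 1 5 6) = [9, 5, 11, 3, 10, 6, 0, 8, 2, 4, 7, 1]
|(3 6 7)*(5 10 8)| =3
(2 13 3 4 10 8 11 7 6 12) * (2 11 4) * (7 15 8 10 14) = (2 13 3)(4 14 7 6 12 11 15 8) = [0, 1, 13, 2, 14, 5, 12, 6, 4, 9, 10, 15, 11, 3, 7, 8]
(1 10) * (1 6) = (1 10 6) = [0, 10, 2, 3, 4, 5, 1, 7, 8, 9, 6]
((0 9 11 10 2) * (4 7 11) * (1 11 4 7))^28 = (0 1)(2 4)(7 10)(9 11) = [1, 0, 4, 3, 2, 5, 6, 10, 8, 11, 7, 9]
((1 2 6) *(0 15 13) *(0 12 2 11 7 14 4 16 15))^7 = (1 13 14 6 15 7 2 16 11 12 4) = [0, 13, 16, 3, 1, 5, 15, 2, 8, 9, 10, 12, 4, 14, 6, 7, 11]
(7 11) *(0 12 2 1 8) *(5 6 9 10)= [12, 8, 1, 3, 4, 6, 9, 11, 0, 10, 5, 7, 2]= (0 12 2 1 8)(5 6 9 10)(7 11)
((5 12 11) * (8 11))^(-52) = (12) = [0, 1, 2, 3, 4, 5, 6, 7, 8, 9, 10, 11, 12]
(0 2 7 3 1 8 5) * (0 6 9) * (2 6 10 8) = (0 6 9)(1 2 7 3)(5 10 8) = [6, 2, 7, 1, 4, 10, 9, 3, 5, 0, 8]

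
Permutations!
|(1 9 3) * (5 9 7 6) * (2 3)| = |(1 7 6 5 9 2 3)| = 7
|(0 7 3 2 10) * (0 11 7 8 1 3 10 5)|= |(0 8 1 3 2 5)(7 10 11)|= 6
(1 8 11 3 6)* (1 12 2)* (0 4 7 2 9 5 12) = (0 4 7 2 1 8 11 3 6)(5 12 9) = [4, 8, 1, 6, 7, 12, 0, 2, 11, 5, 10, 3, 9]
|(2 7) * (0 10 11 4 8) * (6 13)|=10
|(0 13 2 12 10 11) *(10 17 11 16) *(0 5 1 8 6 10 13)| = 11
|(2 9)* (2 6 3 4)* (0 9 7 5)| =8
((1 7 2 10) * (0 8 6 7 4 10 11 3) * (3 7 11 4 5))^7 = (0 10 11 3 4 6 5 2 8 1 7) = [10, 7, 8, 4, 6, 2, 5, 0, 1, 9, 11, 3]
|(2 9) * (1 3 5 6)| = |(1 3 5 6)(2 9)| = 4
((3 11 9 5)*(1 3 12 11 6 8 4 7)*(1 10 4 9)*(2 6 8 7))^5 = (1 12 9 3 11 5 8) = [0, 12, 2, 11, 4, 8, 6, 7, 1, 3, 10, 5, 9]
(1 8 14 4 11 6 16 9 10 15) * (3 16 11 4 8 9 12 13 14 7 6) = (1 9 10 15)(3 16 12 13 14 8 7 6 11) = [0, 9, 2, 16, 4, 5, 11, 6, 7, 10, 15, 3, 13, 14, 8, 1, 12]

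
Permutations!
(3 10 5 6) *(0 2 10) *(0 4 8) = [2, 1, 10, 4, 8, 6, 3, 7, 0, 9, 5] = (0 2 10 5 6 3 4 8)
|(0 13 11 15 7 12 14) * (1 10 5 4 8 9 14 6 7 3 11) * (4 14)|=6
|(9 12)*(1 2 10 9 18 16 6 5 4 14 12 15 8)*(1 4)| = 13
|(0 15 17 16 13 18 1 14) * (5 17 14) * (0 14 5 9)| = 9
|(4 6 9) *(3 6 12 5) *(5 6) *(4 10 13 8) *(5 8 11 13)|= |(3 8 4 12 6 9 10 5)(11 13)|= 8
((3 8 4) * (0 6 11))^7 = (0 6 11)(3 8 4) = [6, 1, 2, 8, 3, 5, 11, 7, 4, 9, 10, 0]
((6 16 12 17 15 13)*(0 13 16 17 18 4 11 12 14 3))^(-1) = [3, 1, 2, 14, 18, 5, 13, 7, 8, 9, 10, 4, 11, 0, 16, 17, 15, 6, 12] = (0 3 14 16 15 17 6 13)(4 18 12 11)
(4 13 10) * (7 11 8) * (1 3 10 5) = (1 3 10 4 13 5)(7 11 8) = [0, 3, 2, 10, 13, 1, 6, 11, 7, 9, 4, 8, 12, 5]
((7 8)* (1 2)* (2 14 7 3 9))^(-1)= (1 2 9 3 8 7 14)= [0, 2, 9, 8, 4, 5, 6, 14, 7, 3, 10, 11, 12, 13, 1]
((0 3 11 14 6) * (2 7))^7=(0 11 6 3 14)(2 7)=[11, 1, 7, 14, 4, 5, 3, 2, 8, 9, 10, 6, 12, 13, 0]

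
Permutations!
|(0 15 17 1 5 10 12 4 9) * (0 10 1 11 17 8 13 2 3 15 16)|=|(0 16)(1 5)(2 3 15 8 13)(4 9 10 12)(11 17)|=20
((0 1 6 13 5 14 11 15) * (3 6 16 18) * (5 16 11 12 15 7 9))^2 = (0 11 9 14 15 1 7 5 12)(3 13 18 6 16) = [11, 7, 2, 13, 4, 12, 16, 5, 8, 14, 10, 9, 0, 18, 15, 1, 3, 17, 6]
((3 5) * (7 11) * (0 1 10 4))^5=(0 1 10 4)(3 5)(7 11)=[1, 10, 2, 5, 0, 3, 6, 11, 8, 9, 4, 7]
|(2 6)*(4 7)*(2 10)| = |(2 6 10)(4 7)| = 6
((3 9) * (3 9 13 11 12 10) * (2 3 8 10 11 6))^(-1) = (2 6 13 3)(8 10)(11 12) = [0, 1, 6, 2, 4, 5, 13, 7, 10, 9, 8, 12, 11, 3]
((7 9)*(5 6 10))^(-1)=(5 10 6)(7 9)=[0, 1, 2, 3, 4, 10, 5, 9, 8, 7, 6]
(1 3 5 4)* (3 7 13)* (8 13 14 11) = (1 7 14 11 8 13 3 5 4) = [0, 7, 2, 5, 1, 4, 6, 14, 13, 9, 10, 8, 12, 3, 11]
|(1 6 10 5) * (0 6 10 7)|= 3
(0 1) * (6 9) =(0 1)(6 9) =[1, 0, 2, 3, 4, 5, 9, 7, 8, 6]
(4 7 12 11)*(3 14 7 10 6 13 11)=(3 14 7 12)(4 10 6 13 11)=[0, 1, 2, 14, 10, 5, 13, 12, 8, 9, 6, 4, 3, 11, 7]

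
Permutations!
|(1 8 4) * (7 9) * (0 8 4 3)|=|(0 8 3)(1 4)(7 9)|=6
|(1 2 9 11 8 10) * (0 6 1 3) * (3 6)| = 14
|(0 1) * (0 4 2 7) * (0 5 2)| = 3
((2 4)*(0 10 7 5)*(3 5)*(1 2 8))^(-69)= [10, 8, 1, 5, 2, 0, 6, 3, 4, 9, 7]= (0 10 7 3 5)(1 8 4 2)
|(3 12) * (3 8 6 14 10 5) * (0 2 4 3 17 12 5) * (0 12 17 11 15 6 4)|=|(17)(0 2)(3 5 11 15 6 14 10 12 8 4)|=10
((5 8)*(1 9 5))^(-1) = [0, 8, 2, 3, 4, 9, 6, 7, 5, 1] = (1 8 5 9)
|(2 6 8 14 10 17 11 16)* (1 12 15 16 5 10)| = |(1 12 15 16 2 6 8 14)(5 10 17 11)| = 8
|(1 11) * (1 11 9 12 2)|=|(1 9 12 2)|=4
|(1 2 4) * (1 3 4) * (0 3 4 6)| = |(0 3 6)(1 2)| = 6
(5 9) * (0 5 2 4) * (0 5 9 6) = (0 9 2 4 5 6) = [9, 1, 4, 3, 5, 6, 0, 7, 8, 2]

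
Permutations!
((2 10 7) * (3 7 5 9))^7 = [0, 1, 10, 7, 4, 9, 6, 2, 8, 3, 5] = (2 10 5 9 3 7)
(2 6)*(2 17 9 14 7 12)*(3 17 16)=(2 6 16 3 17 9 14 7 12)=[0, 1, 6, 17, 4, 5, 16, 12, 8, 14, 10, 11, 2, 13, 7, 15, 3, 9]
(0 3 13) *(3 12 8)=(0 12 8 3 13)=[12, 1, 2, 13, 4, 5, 6, 7, 3, 9, 10, 11, 8, 0]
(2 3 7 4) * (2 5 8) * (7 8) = [0, 1, 3, 8, 5, 7, 6, 4, 2] = (2 3 8)(4 5 7)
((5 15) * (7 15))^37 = (5 7 15) = [0, 1, 2, 3, 4, 7, 6, 15, 8, 9, 10, 11, 12, 13, 14, 5]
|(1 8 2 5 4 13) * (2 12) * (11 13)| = 8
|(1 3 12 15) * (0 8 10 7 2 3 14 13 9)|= 12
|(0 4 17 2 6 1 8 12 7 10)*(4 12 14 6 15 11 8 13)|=|(0 12 7 10)(1 13 4 17 2 15 11 8 14 6)|=20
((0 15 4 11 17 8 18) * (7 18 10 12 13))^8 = (0 13 8 4 18 12 17 15 7 10 11) = [13, 1, 2, 3, 18, 5, 6, 10, 4, 9, 11, 0, 17, 8, 14, 7, 16, 15, 12]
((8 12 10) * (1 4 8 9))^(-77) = (1 4 8 12 10 9) = [0, 4, 2, 3, 8, 5, 6, 7, 12, 1, 9, 11, 10]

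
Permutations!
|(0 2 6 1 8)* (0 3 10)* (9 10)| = 8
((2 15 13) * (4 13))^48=(15)=[0, 1, 2, 3, 4, 5, 6, 7, 8, 9, 10, 11, 12, 13, 14, 15]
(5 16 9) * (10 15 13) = (5 16 9)(10 15 13) = [0, 1, 2, 3, 4, 16, 6, 7, 8, 5, 15, 11, 12, 10, 14, 13, 9]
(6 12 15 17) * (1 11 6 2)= (1 11 6 12 15 17 2)= [0, 11, 1, 3, 4, 5, 12, 7, 8, 9, 10, 6, 15, 13, 14, 17, 16, 2]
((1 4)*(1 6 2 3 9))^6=[0, 1, 2, 3, 4, 5, 6, 7, 8, 9]=(9)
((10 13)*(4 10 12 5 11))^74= (4 13 5)(10 12 11)= [0, 1, 2, 3, 13, 4, 6, 7, 8, 9, 12, 10, 11, 5]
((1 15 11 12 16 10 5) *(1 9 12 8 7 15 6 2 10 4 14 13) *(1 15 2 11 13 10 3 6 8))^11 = (1 3 8 6 7 11 2)(4 9 14 12 10 16 5)(13 15) = [0, 3, 1, 8, 9, 4, 7, 11, 6, 14, 16, 2, 10, 15, 12, 13, 5]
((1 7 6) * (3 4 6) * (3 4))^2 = (1 4)(6 7) = [0, 4, 2, 3, 1, 5, 7, 6]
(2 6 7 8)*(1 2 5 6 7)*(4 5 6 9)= [0, 2, 7, 3, 5, 9, 1, 8, 6, 4]= (1 2 7 8 6)(4 5 9)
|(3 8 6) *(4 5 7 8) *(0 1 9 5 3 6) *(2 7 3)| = |(0 1 9 5 3 4 2 7 8)| = 9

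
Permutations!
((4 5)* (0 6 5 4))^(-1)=(0 5 6)=[5, 1, 2, 3, 4, 6, 0]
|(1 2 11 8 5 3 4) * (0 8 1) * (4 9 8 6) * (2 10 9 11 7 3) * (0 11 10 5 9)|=10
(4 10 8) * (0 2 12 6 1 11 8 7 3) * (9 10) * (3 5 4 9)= [2, 11, 12, 0, 3, 4, 1, 5, 9, 10, 7, 8, 6]= (0 2 12 6 1 11 8 9 10 7 5 4 3)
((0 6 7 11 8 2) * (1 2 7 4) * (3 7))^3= [1, 6, 4, 8, 0, 5, 2, 3, 11, 9, 10, 7]= (0 1 6 2 4)(3 8 11 7)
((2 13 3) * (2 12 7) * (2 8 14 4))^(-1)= (2 4 14 8 7 12 3 13)= [0, 1, 4, 13, 14, 5, 6, 12, 7, 9, 10, 11, 3, 2, 8]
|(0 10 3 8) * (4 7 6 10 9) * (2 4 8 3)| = 15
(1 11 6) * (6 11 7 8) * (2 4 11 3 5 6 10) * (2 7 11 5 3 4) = (1 11 4 5 6)(7 8 10) = [0, 11, 2, 3, 5, 6, 1, 8, 10, 9, 7, 4]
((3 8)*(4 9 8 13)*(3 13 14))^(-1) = (3 14)(4 13 8 9) = [0, 1, 2, 14, 13, 5, 6, 7, 9, 4, 10, 11, 12, 8, 3]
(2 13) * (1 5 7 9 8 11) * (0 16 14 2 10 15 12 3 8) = [16, 5, 13, 8, 4, 7, 6, 9, 11, 0, 15, 1, 3, 10, 2, 12, 14] = (0 16 14 2 13 10 15 12 3 8 11 1 5 7 9)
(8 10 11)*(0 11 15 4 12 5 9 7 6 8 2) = (0 11 2)(4 12 5 9 7 6 8 10 15) = [11, 1, 0, 3, 12, 9, 8, 6, 10, 7, 15, 2, 5, 13, 14, 4]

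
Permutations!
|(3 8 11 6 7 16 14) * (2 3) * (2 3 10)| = |(2 10)(3 8 11 6 7 16 14)| = 14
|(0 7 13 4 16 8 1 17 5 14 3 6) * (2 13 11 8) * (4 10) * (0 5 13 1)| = |(0 7 11 8)(1 17 13 10 4 16 2)(3 6 5 14)| = 28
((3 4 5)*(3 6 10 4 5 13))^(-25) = [0, 1, 2, 13, 10, 3, 5, 7, 8, 9, 6, 11, 12, 4] = (3 13 4 10 6 5)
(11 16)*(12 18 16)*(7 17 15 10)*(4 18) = (4 18 16 11 12)(7 17 15 10) = [0, 1, 2, 3, 18, 5, 6, 17, 8, 9, 7, 12, 4, 13, 14, 10, 11, 15, 16]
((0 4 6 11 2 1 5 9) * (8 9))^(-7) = (0 6 2 5 9 4 11 1 8) = [6, 8, 5, 3, 11, 9, 2, 7, 0, 4, 10, 1]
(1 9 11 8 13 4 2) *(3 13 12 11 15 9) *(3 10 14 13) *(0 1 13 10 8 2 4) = (0 1 8 12 11 2 13)(9 15)(10 14) = [1, 8, 13, 3, 4, 5, 6, 7, 12, 15, 14, 2, 11, 0, 10, 9]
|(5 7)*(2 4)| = |(2 4)(5 7)| = 2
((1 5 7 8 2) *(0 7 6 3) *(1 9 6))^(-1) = [3, 5, 8, 6, 4, 1, 9, 0, 7, 2] = (0 3 6 9 2 8 7)(1 5)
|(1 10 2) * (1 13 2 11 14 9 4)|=6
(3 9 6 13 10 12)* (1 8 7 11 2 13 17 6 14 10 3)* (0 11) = (0 11 2 13 3 9 14 10 12 1 8 7)(6 17) = [11, 8, 13, 9, 4, 5, 17, 0, 7, 14, 12, 2, 1, 3, 10, 15, 16, 6]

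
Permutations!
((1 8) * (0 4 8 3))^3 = [1, 4, 2, 8, 3, 5, 6, 7, 0] = (0 1 4 3 8)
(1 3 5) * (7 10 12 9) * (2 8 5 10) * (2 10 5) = (1 3 5)(2 8)(7 10 12 9) = [0, 3, 8, 5, 4, 1, 6, 10, 2, 7, 12, 11, 9]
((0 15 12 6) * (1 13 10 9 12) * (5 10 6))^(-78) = (0 1 6 15 13)(5 9)(10 12) = [1, 6, 2, 3, 4, 9, 15, 7, 8, 5, 12, 11, 10, 0, 14, 13]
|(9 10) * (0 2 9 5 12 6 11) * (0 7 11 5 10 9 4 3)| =12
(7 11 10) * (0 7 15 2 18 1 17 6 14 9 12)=[7, 17, 18, 3, 4, 5, 14, 11, 8, 12, 15, 10, 0, 13, 9, 2, 16, 6, 1]=(0 7 11 10 15 2 18 1 17 6 14 9 12)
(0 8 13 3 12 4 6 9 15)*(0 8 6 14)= (0 6 9 15 8 13 3 12 4 14)= [6, 1, 2, 12, 14, 5, 9, 7, 13, 15, 10, 11, 4, 3, 0, 8]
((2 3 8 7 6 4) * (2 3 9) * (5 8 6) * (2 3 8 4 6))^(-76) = (2 3 9) = [0, 1, 3, 9, 4, 5, 6, 7, 8, 2]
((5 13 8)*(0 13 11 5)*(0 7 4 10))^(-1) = (0 10 4 7 8 13)(5 11) = [10, 1, 2, 3, 7, 11, 6, 8, 13, 9, 4, 5, 12, 0]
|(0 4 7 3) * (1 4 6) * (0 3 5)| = |(0 6 1 4 7 5)| = 6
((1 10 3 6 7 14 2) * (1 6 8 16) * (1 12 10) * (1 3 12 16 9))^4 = (16) = [0, 1, 2, 3, 4, 5, 6, 7, 8, 9, 10, 11, 12, 13, 14, 15, 16]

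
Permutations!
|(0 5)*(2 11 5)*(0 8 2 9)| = 4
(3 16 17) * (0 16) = (0 16 17 3) = [16, 1, 2, 0, 4, 5, 6, 7, 8, 9, 10, 11, 12, 13, 14, 15, 17, 3]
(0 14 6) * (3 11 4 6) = (0 14 3 11 4 6) = [14, 1, 2, 11, 6, 5, 0, 7, 8, 9, 10, 4, 12, 13, 3]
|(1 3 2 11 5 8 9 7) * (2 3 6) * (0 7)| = 9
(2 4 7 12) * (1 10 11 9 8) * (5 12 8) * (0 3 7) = (0 3 7 8 1 10 11 9 5 12 2 4) = [3, 10, 4, 7, 0, 12, 6, 8, 1, 5, 11, 9, 2]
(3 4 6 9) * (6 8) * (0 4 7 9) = (0 4 8 6)(3 7 9) = [4, 1, 2, 7, 8, 5, 0, 9, 6, 3]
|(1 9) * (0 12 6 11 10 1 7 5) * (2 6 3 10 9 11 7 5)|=|(0 12 3 10 1 11 9 5)(2 6 7)|=24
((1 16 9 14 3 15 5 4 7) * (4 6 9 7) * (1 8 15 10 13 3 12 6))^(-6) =(16)(6 14)(9 12) =[0, 1, 2, 3, 4, 5, 14, 7, 8, 12, 10, 11, 9, 13, 6, 15, 16]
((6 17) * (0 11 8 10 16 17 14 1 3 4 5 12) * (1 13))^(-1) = [12, 13, 2, 1, 3, 4, 17, 7, 11, 9, 8, 0, 5, 14, 6, 15, 10, 16] = (0 12 5 4 3 1 13 14 6 17 16 10 8 11)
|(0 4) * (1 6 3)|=6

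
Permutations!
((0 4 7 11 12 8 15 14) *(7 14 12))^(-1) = (0 14 4)(7 11)(8 12 15) = [14, 1, 2, 3, 0, 5, 6, 11, 12, 9, 10, 7, 15, 13, 4, 8]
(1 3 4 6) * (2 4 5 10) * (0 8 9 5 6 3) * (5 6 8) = (0 5 10 2 4 3 8 9 6 1) = [5, 0, 4, 8, 3, 10, 1, 7, 9, 6, 2]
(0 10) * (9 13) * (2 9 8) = [10, 1, 9, 3, 4, 5, 6, 7, 2, 13, 0, 11, 12, 8] = (0 10)(2 9 13 8)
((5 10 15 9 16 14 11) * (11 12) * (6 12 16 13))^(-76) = [0, 1, 2, 3, 4, 13, 10, 7, 8, 11, 6, 9, 15, 5, 14, 12, 16] = (16)(5 13)(6 10)(9 11)(12 15)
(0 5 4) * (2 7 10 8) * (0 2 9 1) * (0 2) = (0 5 4)(1 2 7 10 8 9) = [5, 2, 7, 3, 0, 4, 6, 10, 9, 1, 8]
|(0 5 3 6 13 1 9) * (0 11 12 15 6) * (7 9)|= |(0 5 3)(1 7 9 11 12 15 6 13)|= 24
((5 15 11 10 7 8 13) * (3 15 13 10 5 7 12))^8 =[0, 1, 2, 12, 4, 11, 6, 13, 7, 9, 8, 15, 10, 5, 14, 3] =(3 12 10 8 7 13 5 11 15)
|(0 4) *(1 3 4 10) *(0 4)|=4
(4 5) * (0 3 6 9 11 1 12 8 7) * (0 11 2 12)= (0 3 6 9 2 12 8 7 11 1)(4 5)= [3, 0, 12, 6, 5, 4, 9, 11, 7, 2, 10, 1, 8]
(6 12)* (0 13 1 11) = (0 13 1 11)(6 12) = [13, 11, 2, 3, 4, 5, 12, 7, 8, 9, 10, 0, 6, 1]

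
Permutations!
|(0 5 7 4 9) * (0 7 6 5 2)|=|(0 2)(4 9 7)(5 6)|=6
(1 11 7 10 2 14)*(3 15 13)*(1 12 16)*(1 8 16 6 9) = (1 11 7 10 2 14 12 6 9)(3 15 13)(8 16) = [0, 11, 14, 15, 4, 5, 9, 10, 16, 1, 2, 7, 6, 3, 12, 13, 8]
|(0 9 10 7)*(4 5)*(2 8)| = |(0 9 10 7)(2 8)(4 5)| = 4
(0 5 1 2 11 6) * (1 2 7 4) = (0 5 2 11 6)(1 7 4) = [5, 7, 11, 3, 1, 2, 0, 4, 8, 9, 10, 6]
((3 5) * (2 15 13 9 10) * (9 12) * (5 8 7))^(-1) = (2 10 9 12 13 15)(3 5 7 8) = [0, 1, 10, 5, 4, 7, 6, 8, 3, 12, 9, 11, 13, 15, 14, 2]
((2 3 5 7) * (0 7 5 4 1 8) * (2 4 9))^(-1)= (0 8 1 4 7)(2 9 3)= [8, 4, 9, 2, 7, 5, 6, 0, 1, 3]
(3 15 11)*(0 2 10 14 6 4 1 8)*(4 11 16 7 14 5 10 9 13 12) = (0 2 9 13 12 4 1 8)(3 15 16 7 14 6 11)(5 10) = [2, 8, 9, 15, 1, 10, 11, 14, 0, 13, 5, 3, 4, 12, 6, 16, 7]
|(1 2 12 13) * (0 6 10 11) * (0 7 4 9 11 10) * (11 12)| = 8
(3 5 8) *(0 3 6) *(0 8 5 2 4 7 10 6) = (0 3 2 4 7 10 6 8) = [3, 1, 4, 2, 7, 5, 8, 10, 0, 9, 6]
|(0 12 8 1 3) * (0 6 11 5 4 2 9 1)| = |(0 12 8)(1 3 6 11 5 4 2 9)| = 24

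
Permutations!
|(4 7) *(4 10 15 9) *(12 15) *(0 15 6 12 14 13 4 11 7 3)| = |(0 15 9 11 7 10 14 13 4 3)(6 12)| = 10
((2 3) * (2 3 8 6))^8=(2 6 8)=[0, 1, 6, 3, 4, 5, 8, 7, 2]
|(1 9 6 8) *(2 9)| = |(1 2 9 6 8)| = 5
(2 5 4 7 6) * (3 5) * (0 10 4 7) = (0 10 4)(2 3 5 7 6) = [10, 1, 3, 5, 0, 7, 2, 6, 8, 9, 4]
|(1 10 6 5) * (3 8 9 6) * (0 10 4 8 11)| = |(0 10 3 11)(1 4 8 9 6 5)| = 12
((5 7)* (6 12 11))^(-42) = [0, 1, 2, 3, 4, 5, 6, 7, 8, 9, 10, 11, 12] = (12)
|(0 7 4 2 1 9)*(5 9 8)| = 8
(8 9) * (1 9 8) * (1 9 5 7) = (9)(1 5 7) = [0, 5, 2, 3, 4, 7, 6, 1, 8, 9]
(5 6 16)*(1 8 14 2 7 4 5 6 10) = [0, 8, 7, 3, 5, 10, 16, 4, 14, 9, 1, 11, 12, 13, 2, 15, 6] = (1 8 14 2 7 4 5 10)(6 16)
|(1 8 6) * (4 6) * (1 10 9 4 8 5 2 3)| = 4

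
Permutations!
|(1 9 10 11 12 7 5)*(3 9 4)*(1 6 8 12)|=30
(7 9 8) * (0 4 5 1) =[4, 0, 2, 3, 5, 1, 6, 9, 7, 8] =(0 4 5 1)(7 9 8)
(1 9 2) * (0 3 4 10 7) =(0 3 4 10 7)(1 9 2) =[3, 9, 1, 4, 10, 5, 6, 0, 8, 2, 7]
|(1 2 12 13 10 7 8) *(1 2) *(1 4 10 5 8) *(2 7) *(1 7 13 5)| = 8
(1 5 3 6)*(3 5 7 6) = (1 7 6) = [0, 7, 2, 3, 4, 5, 1, 6]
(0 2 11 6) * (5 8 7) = (0 2 11 6)(5 8 7) = [2, 1, 11, 3, 4, 8, 0, 5, 7, 9, 10, 6]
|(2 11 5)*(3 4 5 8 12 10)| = |(2 11 8 12 10 3 4 5)| = 8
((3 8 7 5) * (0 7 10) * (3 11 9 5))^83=[8, 1, 2, 0, 4, 9, 6, 10, 7, 11, 3, 5]=(0 8 7 10 3)(5 9 11)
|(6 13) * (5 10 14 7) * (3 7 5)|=6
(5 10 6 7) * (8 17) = (5 10 6 7)(8 17) = [0, 1, 2, 3, 4, 10, 7, 5, 17, 9, 6, 11, 12, 13, 14, 15, 16, 8]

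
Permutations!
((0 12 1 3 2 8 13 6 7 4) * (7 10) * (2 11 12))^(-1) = (0 4 7 10 6 13 8 2)(1 12 11 3) = [4, 12, 0, 1, 7, 5, 13, 10, 2, 9, 6, 3, 11, 8]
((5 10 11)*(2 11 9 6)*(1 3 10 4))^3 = (1 9 11)(2 4 10)(3 6 5) = [0, 9, 4, 6, 10, 3, 5, 7, 8, 11, 2, 1]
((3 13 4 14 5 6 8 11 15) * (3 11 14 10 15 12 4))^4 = (4 12 11 15 10) = [0, 1, 2, 3, 12, 5, 6, 7, 8, 9, 4, 15, 11, 13, 14, 10]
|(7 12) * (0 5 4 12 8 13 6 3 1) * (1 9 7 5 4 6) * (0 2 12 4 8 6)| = |(0 8 13 1 2 12 5)(3 9 7 6)| = 28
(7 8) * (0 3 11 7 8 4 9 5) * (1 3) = [1, 3, 2, 11, 9, 0, 6, 4, 8, 5, 10, 7] = (0 1 3 11 7 4 9 5)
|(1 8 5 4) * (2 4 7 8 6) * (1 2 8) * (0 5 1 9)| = |(0 5 7 9)(1 6 8)(2 4)| = 12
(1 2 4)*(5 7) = (1 2 4)(5 7) = [0, 2, 4, 3, 1, 7, 6, 5]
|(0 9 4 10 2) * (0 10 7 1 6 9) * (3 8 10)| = 20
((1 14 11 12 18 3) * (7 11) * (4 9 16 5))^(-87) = [0, 12, 2, 11, 9, 4, 6, 3, 8, 16, 10, 1, 14, 13, 18, 15, 5, 17, 7] = (1 12 14 18 7 3 11)(4 9 16 5)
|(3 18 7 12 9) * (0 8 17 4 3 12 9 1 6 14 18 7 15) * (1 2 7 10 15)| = |(0 8 17 4 3 10 15)(1 6 14 18)(2 7 9 12)| = 28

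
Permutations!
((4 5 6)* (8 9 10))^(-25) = [0, 1, 2, 3, 6, 4, 5, 7, 10, 8, 9] = (4 6 5)(8 10 9)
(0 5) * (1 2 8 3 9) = (0 5)(1 2 8 3 9) = [5, 2, 8, 9, 4, 0, 6, 7, 3, 1]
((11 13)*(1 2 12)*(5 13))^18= (13)= [0, 1, 2, 3, 4, 5, 6, 7, 8, 9, 10, 11, 12, 13]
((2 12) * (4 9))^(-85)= [0, 1, 12, 3, 9, 5, 6, 7, 8, 4, 10, 11, 2]= (2 12)(4 9)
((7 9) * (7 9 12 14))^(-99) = [0, 1, 2, 3, 4, 5, 6, 7, 8, 9, 10, 11, 12, 13, 14] = (14)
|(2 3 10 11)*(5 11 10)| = |(2 3 5 11)| = 4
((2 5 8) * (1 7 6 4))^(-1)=(1 4 6 7)(2 8 5)=[0, 4, 8, 3, 6, 2, 7, 1, 5]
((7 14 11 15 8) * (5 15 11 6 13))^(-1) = (5 13 6 14 7 8 15) = [0, 1, 2, 3, 4, 13, 14, 8, 15, 9, 10, 11, 12, 6, 7, 5]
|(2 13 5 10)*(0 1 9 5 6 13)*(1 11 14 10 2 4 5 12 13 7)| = 42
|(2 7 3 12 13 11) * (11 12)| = |(2 7 3 11)(12 13)| = 4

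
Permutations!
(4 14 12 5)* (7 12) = (4 14 7 12 5) = [0, 1, 2, 3, 14, 4, 6, 12, 8, 9, 10, 11, 5, 13, 7]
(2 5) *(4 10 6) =[0, 1, 5, 3, 10, 2, 4, 7, 8, 9, 6] =(2 5)(4 10 6)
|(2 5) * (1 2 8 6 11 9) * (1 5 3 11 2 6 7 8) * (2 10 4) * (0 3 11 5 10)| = 10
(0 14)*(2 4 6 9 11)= (0 14)(2 4 6 9 11)= [14, 1, 4, 3, 6, 5, 9, 7, 8, 11, 10, 2, 12, 13, 0]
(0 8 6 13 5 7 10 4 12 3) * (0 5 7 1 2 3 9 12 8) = (1 2 3 5)(4 8 6 13 7 10)(9 12) = [0, 2, 3, 5, 8, 1, 13, 10, 6, 12, 4, 11, 9, 7]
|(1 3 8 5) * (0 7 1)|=6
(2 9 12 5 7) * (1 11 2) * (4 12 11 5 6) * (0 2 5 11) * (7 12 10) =(0 2 9)(1 11 5 12 6 4 10 7) =[2, 11, 9, 3, 10, 12, 4, 1, 8, 0, 7, 5, 6]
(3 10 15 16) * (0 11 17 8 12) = (0 11 17 8 12)(3 10 15 16) = [11, 1, 2, 10, 4, 5, 6, 7, 12, 9, 15, 17, 0, 13, 14, 16, 3, 8]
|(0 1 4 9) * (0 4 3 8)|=|(0 1 3 8)(4 9)|=4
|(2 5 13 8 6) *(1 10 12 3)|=20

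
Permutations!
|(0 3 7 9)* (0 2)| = |(0 3 7 9 2)| = 5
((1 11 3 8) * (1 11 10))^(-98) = (3 8 11) = [0, 1, 2, 8, 4, 5, 6, 7, 11, 9, 10, 3]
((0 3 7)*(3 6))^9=(0 6 3 7)=[6, 1, 2, 7, 4, 5, 3, 0]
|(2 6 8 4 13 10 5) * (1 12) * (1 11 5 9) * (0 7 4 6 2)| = 10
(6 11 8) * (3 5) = [0, 1, 2, 5, 4, 3, 11, 7, 6, 9, 10, 8] = (3 5)(6 11 8)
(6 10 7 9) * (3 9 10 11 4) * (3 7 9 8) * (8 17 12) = (3 17 12 8)(4 7 10 9 6 11) = [0, 1, 2, 17, 7, 5, 11, 10, 3, 6, 9, 4, 8, 13, 14, 15, 16, 12]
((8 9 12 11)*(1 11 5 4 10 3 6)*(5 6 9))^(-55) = (1 10)(3 11)(4 6)(5 12)(8 9) = [0, 10, 2, 11, 6, 12, 4, 7, 9, 8, 1, 3, 5]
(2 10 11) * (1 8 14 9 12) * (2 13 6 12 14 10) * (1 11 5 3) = (1 8 10 5 3)(6 12 11 13)(9 14) = [0, 8, 2, 1, 4, 3, 12, 7, 10, 14, 5, 13, 11, 6, 9]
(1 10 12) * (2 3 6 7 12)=[0, 10, 3, 6, 4, 5, 7, 12, 8, 9, 2, 11, 1]=(1 10 2 3 6 7 12)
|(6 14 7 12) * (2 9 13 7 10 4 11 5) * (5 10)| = 24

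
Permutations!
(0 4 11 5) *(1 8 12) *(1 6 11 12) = (0 4 12 6 11 5)(1 8) = [4, 8, 2, 3, 12, 0, 11, 7, 1, 9, 10, 5, 6]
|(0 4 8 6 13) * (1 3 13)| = |(0 4 8 6 1 3 13)| = 7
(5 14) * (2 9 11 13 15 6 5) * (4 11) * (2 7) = (2 9 4 11 13 15 6 5 14 7) = [0, 1, 9, 3, 11, 14, 5, 2, 8, 4, 10, 13, 12, 15, 7, 6]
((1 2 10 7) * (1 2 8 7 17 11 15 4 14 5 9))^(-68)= (1 10 4)(2 15 9)(5 7 11)(8 17 14)= [0, 10, 15, 3, 1, 7, 6, 11, 17, 2, 4, 5, 12, 13, 8, 9, 16, 14]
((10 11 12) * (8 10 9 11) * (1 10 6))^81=(12)(1 10 8 6)=[0, 10, 2, 3, 4, 5, 1, 7, 6, 9, 8, 11, 12]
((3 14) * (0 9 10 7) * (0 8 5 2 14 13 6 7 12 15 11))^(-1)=[11, 1, 5, 14, 4, 8, 13, 6, 7, 0, 9, 15, 10, 3, 2, 12]=(0 11 15 12 10 9)(2 5 8 7 6 13 3 14)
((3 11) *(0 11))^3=(11)=[0, 1, 2, 3, 4, 5, 6, 7, 8, 9, 10, 11]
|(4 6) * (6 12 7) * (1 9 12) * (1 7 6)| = 6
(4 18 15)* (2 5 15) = [0, 1, 5, 3, 18, 15, 6, 7, 8, 9, 10, 11, 12, 13, 14, 4, 16, 17, 2] = (2 5 15 4 18)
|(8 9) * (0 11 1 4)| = 4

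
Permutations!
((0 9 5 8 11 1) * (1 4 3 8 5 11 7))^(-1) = (0 1 7 8 3 4 11 9) = [1, 7, 2, 4, 11, 5, 6, 8, 3, 0, 10, 9]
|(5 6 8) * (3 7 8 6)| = |(3 7 8 5)| = 4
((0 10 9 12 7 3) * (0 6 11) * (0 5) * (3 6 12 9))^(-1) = (0 5 11 6 7 12 3 10) = [5, 1, 2, 10, 4, 11, 7, 12, 8, 9, 0, 6, 3]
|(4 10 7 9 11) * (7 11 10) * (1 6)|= 10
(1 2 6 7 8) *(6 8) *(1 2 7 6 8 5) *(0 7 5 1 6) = (0 7 8 2 1 5 6) = [7, 5, 1, 3, 4, 6, 0, 8, 2]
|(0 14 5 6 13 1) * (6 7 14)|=|(0 6 13 1)(5 7 14)|=12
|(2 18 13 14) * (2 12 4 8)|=7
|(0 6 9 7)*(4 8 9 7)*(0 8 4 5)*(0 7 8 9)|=3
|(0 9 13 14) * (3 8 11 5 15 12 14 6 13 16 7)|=22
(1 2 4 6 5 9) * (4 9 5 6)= [0, 2, 9, 3, 4, 5, 6, 7, 8, 1]= (1 2 9)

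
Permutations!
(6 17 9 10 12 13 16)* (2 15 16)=(2 15 16 6 17 9 10 12 13)=[0, 1, 15, 3, 4, 5, 17, 7, 8, 10, 12, 11, 13, 2, 14, 16, 6, 9]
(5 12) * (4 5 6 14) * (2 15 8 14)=[0, 1, 15, 3, 5, 12, 2, 7, 14, 9, 10, 11, 6, 13, 4, 8]=(2 15 8 14 4 5 12 6)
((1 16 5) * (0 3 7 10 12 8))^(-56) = [12, 16, 2, 8, 4, 1, 6, 0, 10, 9, 3, 11, 7, 13, 14, 15, 5] = (0 12 7)(1 16 5)(3 8 10)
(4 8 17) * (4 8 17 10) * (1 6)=(1 6)(4 17 8 10)=[0, 6, 2, 3, 17, 5, 1, 7, 10, 9, 4, 11, 12, 13, 14, 15, 16, 8]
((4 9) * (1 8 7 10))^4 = (10) = [0, 1, 2, 3, 4, 5, 6, 7, 8, 9, 10]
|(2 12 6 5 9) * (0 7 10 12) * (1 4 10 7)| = |(0 1 4 10 12 6 5 9 2)| = 9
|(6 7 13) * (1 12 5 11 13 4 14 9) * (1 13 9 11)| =21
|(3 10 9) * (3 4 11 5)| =6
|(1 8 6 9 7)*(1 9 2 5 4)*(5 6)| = 4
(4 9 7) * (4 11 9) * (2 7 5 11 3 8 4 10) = (2 7 3 8 4 10)(5 11 9) = [0, 1, 7, 8, 10, 11, 6, 3, 4, 5, 2, 9]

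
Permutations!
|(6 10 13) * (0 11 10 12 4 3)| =|(0 11 10 13 6 12 4 3)| =8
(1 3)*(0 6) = (0 6)(1 3) = [6, 3, 2, 1, 4, 5, 0]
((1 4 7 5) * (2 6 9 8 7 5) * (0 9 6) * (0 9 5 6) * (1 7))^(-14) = [9, 5, 4, 3, 7, 8, 2, 1, 0, 6] = (0 9 6 2 4 7 1 5 8)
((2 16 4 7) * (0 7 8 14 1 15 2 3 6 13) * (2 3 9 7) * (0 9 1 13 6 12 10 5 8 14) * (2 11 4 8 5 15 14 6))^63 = [0, 9, 2, 15, 4, 5, 6, 13, 8, 14, 12, 11, 3, 1, 7, 10, 16] = (16)(1 9 14 7 13)(3 15 10 12)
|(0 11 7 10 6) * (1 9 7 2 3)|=9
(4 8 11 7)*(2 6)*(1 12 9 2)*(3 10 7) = (1 12 9 2 6)(3 10 7 4 8 11) = [0, 12, 6, 10, 8, 5, 1, 4, 11, 2, 7, 3, 9]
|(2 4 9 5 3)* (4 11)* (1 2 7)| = 8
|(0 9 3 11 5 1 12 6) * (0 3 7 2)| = 12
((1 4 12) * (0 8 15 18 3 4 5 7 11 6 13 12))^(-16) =(0 15 3)(1 13 11 5 12 6 7)(4 8 18) =[15, 13, 2, 0, 8, 12, 7, 1, 18, 9, 10, 5, 6, 11, 14, 3, 16, 17, 4]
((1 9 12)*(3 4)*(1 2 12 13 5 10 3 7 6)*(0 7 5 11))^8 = (0 7 6 1 9 13 11) = [7, 9, 2, 3, 4, 5, 1, 6, 8, 13, 10, 0, 12, 11]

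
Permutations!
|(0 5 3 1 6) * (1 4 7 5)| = 12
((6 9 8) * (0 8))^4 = [0, 1, 2, 3, 4, 5, 6, 7, 8, 9] = (9)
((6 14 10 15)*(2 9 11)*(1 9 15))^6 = (1 14 15 11)(2 9 10 6) = [0, 14, 9, 3, 4, 5, 2, 7, 8, 10, 6, 1, 12, 13, 15, 11]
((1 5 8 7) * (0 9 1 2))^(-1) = (0 2 7 8 5 1 9) = [2, 9, 7, 3, 4, 1, 6, 8, 5, 0]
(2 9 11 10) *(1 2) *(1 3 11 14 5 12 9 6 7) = (1 2 6 7)(3 11 10)(5 12 9 14) = [0, 2, 6, 11, 4, 12, 7, 1, 8, 14, 3, 10, 9, 13, 5]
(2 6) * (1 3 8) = (1 3 8)(2 6) = [0, 3, 6, 8, 4, 5, 2, 7, 1]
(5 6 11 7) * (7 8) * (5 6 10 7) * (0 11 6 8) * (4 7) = (0 11)(4 7 8 5 10) = [11, 1, 2, 3, 7, 10, 6, 8, 5, 9, 4, 0]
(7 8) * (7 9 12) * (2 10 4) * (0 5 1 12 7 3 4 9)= (0 5 1 12 3 4 2 10 9 7 8)= [5, 12, 10, 4, 2, 1, 6, 8, 0, 7, 9, 11, 3]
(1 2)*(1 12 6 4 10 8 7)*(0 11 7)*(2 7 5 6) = [11, 7, 12, 3, 10, 6, 4, 1, 0, 9, 8, 5, 2] = (0 11 5 6 4 10 8)(1 7)(2 12)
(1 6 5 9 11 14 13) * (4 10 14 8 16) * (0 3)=(0 3)(1 6 5 9 11 8 16 4 10 14 13)=[3, 6, 2, 0, 10, 9, 5, 7, 16, 11, 14, 8, 12, 1, 13, 15, 4]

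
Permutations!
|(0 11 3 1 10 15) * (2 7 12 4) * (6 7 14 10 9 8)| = 14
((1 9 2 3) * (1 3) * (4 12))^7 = (1 9 2)(4 12) = [0, 9, 1, 3, 12, 5, 6, 7, 8, 2, 10, 11, 4]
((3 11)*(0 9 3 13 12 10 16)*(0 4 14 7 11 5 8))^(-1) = [8, 1, 2, 9, 16, 3, 6, 14, 5, 0, 12, 7, 13, 11, 4, 15, 10] = (0 8 5 3 9)(4 16 10 12 13 11 7 14)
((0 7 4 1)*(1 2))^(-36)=(0 1 2 4 7)=[1, 2, 4, 3, 7, 5, 6, 0]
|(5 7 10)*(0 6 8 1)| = 12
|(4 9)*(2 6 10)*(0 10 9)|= 6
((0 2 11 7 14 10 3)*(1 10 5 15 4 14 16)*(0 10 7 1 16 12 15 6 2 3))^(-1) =(16)(0 10 3)(1 11 2 6 5 14 4 15 12 7) =[10, 11, 6, 0, 15, 14, 5, 1, 8, 9, 3, 2, 7, 13, 4, 12, 16]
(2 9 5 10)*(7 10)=(2 9 5 7 10)=[0, 1, 9, 3, 4, 7, 6, 10, 8, 5, 2]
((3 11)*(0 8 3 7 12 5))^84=(12)=[0, 1, 2, 3, 4, 5, 6, 7, 8, 9, 10, 11, 12]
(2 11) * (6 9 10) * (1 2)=(1 2 11)(6 9 10)=[0, 2, 11, 3, 4, 5, 9, 7, 8, 10, 6, 1]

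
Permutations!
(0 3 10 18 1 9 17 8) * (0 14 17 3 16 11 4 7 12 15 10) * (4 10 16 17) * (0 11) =(0 17 8 14 4 7 12 15 16)(1 9 3 11 10 18) =[17, 9, 2, 11, 7, 5, 6, 12, 14, 3, 18, 10, 15, 13, 4, 16, 0, 8, 1]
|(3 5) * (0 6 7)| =|(0 6 7)(3 5)| =6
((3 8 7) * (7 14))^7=(3 7 14 8)=[0, 1, 2, 7, 4, 5, 6, 14, 3, 9, 10, 11, 12, 13, 8]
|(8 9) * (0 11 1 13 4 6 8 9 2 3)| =9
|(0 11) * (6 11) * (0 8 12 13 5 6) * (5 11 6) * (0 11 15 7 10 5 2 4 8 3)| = 9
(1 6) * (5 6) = (1 5 6) = [0, 5, 2, 3, 4, 6, 1]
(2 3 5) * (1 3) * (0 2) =(0 2 1 3 5) =[2, 3, 1, 5, 4, 0]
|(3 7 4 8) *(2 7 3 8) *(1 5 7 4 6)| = |(8)(1 5 7 6)(2 4)| = 4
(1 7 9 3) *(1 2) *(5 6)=(1 7 9 3 2)(5 6)=[0, 7, 1, 2, 4, 6, 5, 9, 8, 3]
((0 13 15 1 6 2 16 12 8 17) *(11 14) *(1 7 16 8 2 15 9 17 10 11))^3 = (0 17 9 13)(1 7 2 11 6 16 8 14 15 12 10) = [17, 7, 11, 3, 4, 5, 16, 2, 14, 13, 1, 6, 10, 0, 15, 12, 8, 9]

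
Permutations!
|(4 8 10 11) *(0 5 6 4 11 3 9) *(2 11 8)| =10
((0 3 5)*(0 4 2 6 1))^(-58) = [6, 2, 5, 1, 3, 0, 4] = (0 6 4 3 1 2 5)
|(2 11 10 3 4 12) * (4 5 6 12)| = |(2 11 10 3 5 6 12)| = 7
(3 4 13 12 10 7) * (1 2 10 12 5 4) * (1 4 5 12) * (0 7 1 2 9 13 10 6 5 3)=(0 7)(1 9 13 12 2 6 5 3 4 10)=[7, 9, 6, 4, 10, 3, 5, 0, 8, 13, 1, 11, 2, 12]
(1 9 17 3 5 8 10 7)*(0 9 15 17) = (0 9)(1 15 17 3 5 8 10 7) = [9, 15, 2, 5, 4, 8, 6, 1, 10, 0, 7, 11, 12, 13, 14, 17, 16, 3]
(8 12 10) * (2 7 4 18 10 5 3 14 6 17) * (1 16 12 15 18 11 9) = (1 16 12 5 3 14 6 17 2 7 4 11 9)(8 15 18 10) = [0, 16, 7, 14, 11, 3, 17, 4, 15, 1, 8, 9, 5, 13, 6, 18, 12, 2, 10]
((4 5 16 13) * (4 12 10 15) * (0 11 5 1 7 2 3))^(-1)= (0 3 2 7 1 4 15 10 12 13 16 5 11)= [3, 4, 7, 2, 15, 11, 6, 1, 8, 9, 12, 0, 13, 16, 14, 10, 5]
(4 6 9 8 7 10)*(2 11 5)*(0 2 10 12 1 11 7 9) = (0 2 7 12 1 11 5 10 4 6)(8 9) = [2, 11, 7, 3, 6, 10, 0, 12, 9, 8, 4, 5, 1]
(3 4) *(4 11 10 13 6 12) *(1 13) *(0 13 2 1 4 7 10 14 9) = (0 13 6 12 7 10 4 3 11 14 9)(1 2) = [13, 2, 1, 11, 3, 5, 12, 10, 8, 0, 4, 14, 7, 6, 9]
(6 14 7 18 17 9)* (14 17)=[0, 1, 2, 3, 4, 5, 17, 18, 8, 6, 10, 11, 12, 13, 7, 15, 16, 9, 14]=(6 17 9)(7 18 14)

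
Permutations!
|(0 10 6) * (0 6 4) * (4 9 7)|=5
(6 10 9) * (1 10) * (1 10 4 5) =(1 4 5)(6 10 9) =[0, 4, 2, 3, 5, 1, 10, 7, 8, 6, 9]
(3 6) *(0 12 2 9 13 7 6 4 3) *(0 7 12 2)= (0 2 9 13 12)(3 4)(6 7)= [2, 1, 9, 4, 3, 5, 7, 6, 8, 13, 10, 11, 0, 12]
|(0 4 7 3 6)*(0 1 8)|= 7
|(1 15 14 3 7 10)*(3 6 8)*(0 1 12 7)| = |(0 1 15 14 6 8 3)(7 10 12)| = 21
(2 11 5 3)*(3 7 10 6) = (2 11 5 7 10 6 3) = [0, 1, 11, 2, 4, 7, 3, 10, 8, 9, 6, 5]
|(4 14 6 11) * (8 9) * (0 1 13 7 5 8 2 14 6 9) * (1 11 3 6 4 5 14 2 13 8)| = 20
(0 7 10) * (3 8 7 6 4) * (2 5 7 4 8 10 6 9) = (0 9 2 5 7 6 8 4 3 10) = [9, 1, 5, 10, 3, 7, 8, 6, 4, 2, 0]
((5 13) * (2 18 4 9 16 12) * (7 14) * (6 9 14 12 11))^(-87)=(2 14)(4 12)(5 13)(6 9 16 11)(7 18)=[0, 1, 14, 3, 12, 13, 9, 18, 8, 16, 10, 6, 4, 5, 2, 15, 11, 17, 7]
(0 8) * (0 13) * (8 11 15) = [11, 1, 2, 3, 4, 5, 6, 7, 13, 9, 10, 15, 12, 0, 14, 8] = (0 11 15 8 13)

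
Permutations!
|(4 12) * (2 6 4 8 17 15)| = |(2 6 4 12 8 17 15)| = 7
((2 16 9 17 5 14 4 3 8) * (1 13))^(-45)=(17)(1 13)=[0, 13, 2, 3, 4, 5, 6, 7, 8, 9, 10, 11, 12, 1, 14, 15, 16, 17]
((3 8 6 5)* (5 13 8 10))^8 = (3 5 10)(6 8 13) = [0, 1, 2, 5, 4, 10, 8, 7, 13, 9, 3, 11, 12, 6]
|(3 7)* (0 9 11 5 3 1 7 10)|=|(0 9 11 5 3 10)(1 7)|=6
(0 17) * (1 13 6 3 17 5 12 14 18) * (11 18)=(0 5 12 14 11 18 1 13 6 3 17)=[5, 13, 2, 17, 4, 12, 3, 7, 8, 9, 10, 18, 14, 6, 11, 15, 16, 0, 1]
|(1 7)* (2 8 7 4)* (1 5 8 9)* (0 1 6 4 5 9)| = 9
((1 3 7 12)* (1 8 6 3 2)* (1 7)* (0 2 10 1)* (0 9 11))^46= (0 2 7 12 8 6 3 9 11)= [2, 1, 7, 9, 4, 5, 3, 12, 6, 11, 10, 0, 8]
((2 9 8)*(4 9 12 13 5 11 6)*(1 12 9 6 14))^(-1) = (1 14 11 5 13 12)(2 8 9)(4 6) = [0, 14, 8, 3, 6, 13, 4, 7, 9, 2, 10, 5, 1, 12, 11]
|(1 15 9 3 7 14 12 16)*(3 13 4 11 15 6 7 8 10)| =|(1 6 7 14 12 16)(3 8 10)(4 11 15 9 13)| =30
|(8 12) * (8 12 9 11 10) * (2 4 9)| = 6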